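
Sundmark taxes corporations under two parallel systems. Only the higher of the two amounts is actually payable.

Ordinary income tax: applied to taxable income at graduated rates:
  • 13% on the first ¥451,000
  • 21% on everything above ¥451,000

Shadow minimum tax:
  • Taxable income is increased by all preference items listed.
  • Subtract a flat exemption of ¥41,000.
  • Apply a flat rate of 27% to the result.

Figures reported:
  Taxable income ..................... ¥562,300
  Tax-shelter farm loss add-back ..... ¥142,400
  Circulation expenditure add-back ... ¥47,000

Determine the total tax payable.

¥191,889

Ordinary income tax:
  ¥451,000 × 13% = ¥58,630
  ¥111,300 × 21% = ¥23,373
  → ¥82,003

Shadow minimum tax:
  Adjusted income: ¥562,300 + ¥142,400 + ¥47,000 = ¥751,700
  Less exemption ¥41,000 → base ¥710,700
  ¥710,700 × 27% = ¥191,889

¥191,889 > ¥82,003, so the shadow minimum tax is the binding amount.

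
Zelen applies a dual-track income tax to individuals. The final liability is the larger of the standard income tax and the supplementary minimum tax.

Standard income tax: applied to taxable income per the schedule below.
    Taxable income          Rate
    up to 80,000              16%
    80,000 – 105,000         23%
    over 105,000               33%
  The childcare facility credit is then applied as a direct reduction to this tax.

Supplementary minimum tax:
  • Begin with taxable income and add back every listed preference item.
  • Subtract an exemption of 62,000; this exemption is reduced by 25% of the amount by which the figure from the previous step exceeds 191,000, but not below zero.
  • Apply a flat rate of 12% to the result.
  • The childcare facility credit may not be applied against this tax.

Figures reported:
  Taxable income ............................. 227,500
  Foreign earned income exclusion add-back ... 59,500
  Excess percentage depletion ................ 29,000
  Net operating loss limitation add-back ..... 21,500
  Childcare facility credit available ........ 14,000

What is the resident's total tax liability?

44,975

Standard income tax:
  80,000 × 16% = 12,800
  25,000 × 23% = 5,750
  122,500 × 33% = 40,425
  → 58,975
  Less childcare facility credit 14,000 → 44,975

Supplementary minimum tax:
  Adjusted income: 227,500 + 59,500 + 29,000 + 21,500 = 337,500
  Exemption: 62,000 − 25% × (337,500 − 191,000) = 62,000 − 36,625 = 25,375
  Base: 337,500 − 25,375 = 312,125
  312,125 × 12% = 37,455

44,975 > 37,455, so the standard income tax governs.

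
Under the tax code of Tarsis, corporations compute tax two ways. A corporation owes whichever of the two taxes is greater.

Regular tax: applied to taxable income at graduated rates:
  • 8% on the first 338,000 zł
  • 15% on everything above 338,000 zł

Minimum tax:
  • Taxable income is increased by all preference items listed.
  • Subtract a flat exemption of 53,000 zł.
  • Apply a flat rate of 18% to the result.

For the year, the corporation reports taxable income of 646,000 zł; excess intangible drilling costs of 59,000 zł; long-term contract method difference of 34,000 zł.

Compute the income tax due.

123,480 zł

Minimum tax:
  Adjusted income: 646,000 zł + 59,000 zł + 34,000 zł = 739,000 zł
  Less exemption 53,000 zł → base 686,000 zł
  686,000 zł × 18% = 123,480 zł

Regular tax:
  338,000 zł × 8% = 27,040 zł
  308,000 zł × 15% = 46,200 zł
  → 73,240 zł

123,480 zł > 73,240 zł, so the minimum tax is the binding amount.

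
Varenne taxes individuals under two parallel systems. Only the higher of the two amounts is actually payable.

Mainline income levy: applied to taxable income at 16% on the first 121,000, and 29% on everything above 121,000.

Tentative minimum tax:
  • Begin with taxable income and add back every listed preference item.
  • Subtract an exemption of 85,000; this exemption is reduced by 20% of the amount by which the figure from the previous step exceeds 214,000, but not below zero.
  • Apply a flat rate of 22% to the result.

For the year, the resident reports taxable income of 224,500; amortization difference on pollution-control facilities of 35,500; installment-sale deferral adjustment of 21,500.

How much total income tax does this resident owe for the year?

Mainline income levy:
  121,000 × 16% = 19,360
  103,500 × 29% = 30,015
  → 49,375

Tentative minimum tax:
  Adjusted income: 224,500 + 35,500 + 21,500 = 281,500
  Exemption: 85,000 − 20% × (281,500 − 214,000) = 85,000 − 13,500 = 71,500
  Base: 281,500 − 71,500 = 210,000
  210,000 × 22% = 46,200

49,375 > 46,200, so the mainline income levy governs.

49,375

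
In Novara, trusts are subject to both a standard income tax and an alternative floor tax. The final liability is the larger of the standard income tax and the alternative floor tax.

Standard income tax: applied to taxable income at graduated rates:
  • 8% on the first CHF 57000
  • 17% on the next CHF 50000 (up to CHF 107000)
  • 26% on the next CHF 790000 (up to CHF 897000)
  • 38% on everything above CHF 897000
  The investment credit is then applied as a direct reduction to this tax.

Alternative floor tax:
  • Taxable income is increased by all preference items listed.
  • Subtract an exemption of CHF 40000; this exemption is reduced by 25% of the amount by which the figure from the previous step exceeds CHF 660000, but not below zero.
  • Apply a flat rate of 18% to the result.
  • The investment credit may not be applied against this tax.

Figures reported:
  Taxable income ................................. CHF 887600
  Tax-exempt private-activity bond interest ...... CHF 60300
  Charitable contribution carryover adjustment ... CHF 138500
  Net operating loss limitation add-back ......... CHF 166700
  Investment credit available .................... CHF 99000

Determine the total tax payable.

CHF 225558

Alternative floor tax:
  Adjusted income: CHF 887600 + CHF 60300 + CHF 138500 + CHF 166700 = CHF 1253100
  Exemption: 25% × (CHF 1253100 − CHF 660000) = CHF 148275 ≥ CHF 40000, so the exemption is fully phased out
  Base: CHF 1253100 − CHF 0 = CHF 1253100
  CHF 1253100 × 18% = CHF 225558

Standard income tax:
  CHF 57000 × 8% = CHF 4560
  CHF 50000 × 17% = CHF 8500
  CHF 780600 × 26% = CHF 202956
  → CHF 216016
  Less investment credit CHF 99000 → CHF 117016

CHF 225558 > CHF 117016, so the alternative floor tax is the binding amount.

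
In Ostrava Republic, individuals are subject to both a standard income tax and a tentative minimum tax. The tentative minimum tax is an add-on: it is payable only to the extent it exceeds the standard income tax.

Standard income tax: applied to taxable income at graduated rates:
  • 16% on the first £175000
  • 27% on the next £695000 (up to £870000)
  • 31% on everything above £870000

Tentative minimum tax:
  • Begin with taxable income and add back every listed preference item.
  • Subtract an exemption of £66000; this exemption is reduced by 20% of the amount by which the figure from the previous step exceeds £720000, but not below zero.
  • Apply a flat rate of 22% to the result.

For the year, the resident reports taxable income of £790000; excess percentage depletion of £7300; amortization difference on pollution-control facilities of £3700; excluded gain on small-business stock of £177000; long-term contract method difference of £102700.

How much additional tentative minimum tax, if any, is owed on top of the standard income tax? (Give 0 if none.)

£43704

Tentative minimum tax:
  Adjusted income: £790000 + £7300 + £3700 + £177000 + £102700 = £1080700
  Exemption: 20% × (£1080700 − £720000) = £72140 ≥ £66000, so the exemption is fully phased out
  Base: £1080700 − £0 = £1080700
  £1080700 × 22% = £237754

Standard income tax:
  £175000 × 16% = £28000
  £615000 × 27% = £166050
  → £194050

Excess of tentative minimum tax over standard income tax: £237754 − £194050 = £43704.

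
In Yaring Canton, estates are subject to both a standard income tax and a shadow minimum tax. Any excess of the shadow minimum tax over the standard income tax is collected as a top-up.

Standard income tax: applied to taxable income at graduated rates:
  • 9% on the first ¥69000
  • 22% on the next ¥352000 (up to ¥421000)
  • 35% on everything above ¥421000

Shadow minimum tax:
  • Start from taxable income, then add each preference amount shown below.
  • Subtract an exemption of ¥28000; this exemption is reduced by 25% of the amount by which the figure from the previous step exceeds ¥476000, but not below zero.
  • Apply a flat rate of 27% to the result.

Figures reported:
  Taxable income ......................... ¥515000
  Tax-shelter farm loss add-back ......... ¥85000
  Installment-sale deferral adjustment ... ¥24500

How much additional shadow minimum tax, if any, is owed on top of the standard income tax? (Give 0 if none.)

Shadow minimum tax:
  Adjusted income: ¥515000 + ¥85000 + ¥24500 = ¥624500
  Exemption: 25% × (¥624500 − ¥476000) = ¥37125 ≥ ¥28000, so the exemption is fully phased out
  Base: ¥624500 − ¥0 = ¥624500
  ¥624500 × 27% = ¥168615

Standard income tax:
  ¥69000 × 9% = ¥6210
  ¥352000 × 22% = ¥77440
  ¥94000 × 35% = ¥32900
  → ¥116550

Excess of shadow minimum tax over standard income tax: ¥168615 − ¥116550 = ¥52065.

¥52065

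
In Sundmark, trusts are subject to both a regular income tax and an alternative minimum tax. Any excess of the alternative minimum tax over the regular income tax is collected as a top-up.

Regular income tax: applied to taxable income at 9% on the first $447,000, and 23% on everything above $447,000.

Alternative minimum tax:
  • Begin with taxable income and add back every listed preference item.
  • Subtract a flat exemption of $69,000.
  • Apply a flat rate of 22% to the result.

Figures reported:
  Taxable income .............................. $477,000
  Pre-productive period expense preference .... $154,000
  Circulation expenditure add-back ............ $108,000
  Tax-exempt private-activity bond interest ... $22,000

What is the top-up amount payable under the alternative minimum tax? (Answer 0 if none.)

Regular income tax:
  $447,000 × 9% = $40,230
  $30,000 × 23% = $6,900
  → $47,130

Alternative minimum tax:
  Adjusted income: $477,000 + $154,000 + $108,000 + $22,000 = $761,000
  Less exemption $69,000 → base $692,000
  $692,000 × 22% = $152,240

Excess of alternative minimum tax over regular income tax: $152,240 − $47,130 = $105,110.

$105,110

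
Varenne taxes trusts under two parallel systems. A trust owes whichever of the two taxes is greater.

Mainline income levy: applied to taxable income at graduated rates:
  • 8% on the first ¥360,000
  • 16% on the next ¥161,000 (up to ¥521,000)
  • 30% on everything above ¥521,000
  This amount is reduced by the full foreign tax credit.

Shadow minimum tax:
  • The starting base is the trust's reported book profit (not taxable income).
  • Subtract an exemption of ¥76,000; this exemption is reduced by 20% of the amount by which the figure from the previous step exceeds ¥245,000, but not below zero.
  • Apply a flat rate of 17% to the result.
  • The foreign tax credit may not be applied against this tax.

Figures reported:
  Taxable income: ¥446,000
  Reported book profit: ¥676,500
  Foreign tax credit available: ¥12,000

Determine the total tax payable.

Shadow minimum tax:
  Base (reported book profit): ¥676,500
  Exemption: 20% × (¥676,500 − ¥245,000) = ¥86,300 ≥ ¥76,000, so the exemption is fully phased out
  Base: ¥676,500 − ¥0 = ¥676,500
  ¥676,500 × 17% = ¥115,005

Mainline income levy:
  ¥360,000 × 8% = ¥28,800
  ¥86,000 × 16% = ¥13,760
  → ¥42,560
  Less foreign tax credit ¥12,000 → ¥30,560

¥115,005 > ¥30,560, so the shadow minimum tax is the binding amount.

¥115,005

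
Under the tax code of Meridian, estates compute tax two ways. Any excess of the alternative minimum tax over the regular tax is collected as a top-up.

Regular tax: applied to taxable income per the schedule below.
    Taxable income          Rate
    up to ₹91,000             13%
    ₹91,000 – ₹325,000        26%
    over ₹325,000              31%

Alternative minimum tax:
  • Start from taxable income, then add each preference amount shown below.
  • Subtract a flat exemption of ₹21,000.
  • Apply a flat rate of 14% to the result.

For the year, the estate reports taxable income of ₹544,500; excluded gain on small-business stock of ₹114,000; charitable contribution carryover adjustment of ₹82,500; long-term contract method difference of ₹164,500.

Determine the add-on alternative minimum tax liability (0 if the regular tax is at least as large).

₹0

Regular tax:
  ₹91,000 × 13% = ₹11,830
  ₹234,000 × 26% = ₹60,840
  ₹219,500 × 31% = ₹68,045
  → ₹140,715

Alternative minimum tax:
  Adjusted income: ₹544,500 + ₹114,000 + ₹82,500 + ₹164,500 = ₹905,500
  Less exemption ₹21,000 → base ₹884,500
  ₹884,500 × 14% = ₹123,830

₹123,830 ≤ ₹140,715, so no add-on is due.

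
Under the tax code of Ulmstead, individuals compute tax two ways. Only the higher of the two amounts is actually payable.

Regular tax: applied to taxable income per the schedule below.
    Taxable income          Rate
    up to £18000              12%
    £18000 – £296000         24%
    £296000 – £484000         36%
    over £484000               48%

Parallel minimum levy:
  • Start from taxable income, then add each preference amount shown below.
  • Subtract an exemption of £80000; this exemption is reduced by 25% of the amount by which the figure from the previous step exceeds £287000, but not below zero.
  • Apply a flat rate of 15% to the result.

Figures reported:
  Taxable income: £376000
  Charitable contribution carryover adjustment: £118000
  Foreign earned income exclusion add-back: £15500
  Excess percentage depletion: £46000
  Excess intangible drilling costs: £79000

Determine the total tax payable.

£97680

Regular tax:
  £18000 × 12% = £2160
  £278000 × 24% = £66720
  £80000 × 36% = £28800
  → £97680

Parallel minimum levy:
  Adjusted income: £376000 + £118000 + £15500 + £46000 + £79000 = £634500
  Exemption: 25% × (£634500 − £287000) = £86875 ≥ £80000, so the exemption is fully phased out
  Base: £634500 − £0 = £634500
  £634500 × 15% = £95175

£97680 > £95175, so the regular tax governs.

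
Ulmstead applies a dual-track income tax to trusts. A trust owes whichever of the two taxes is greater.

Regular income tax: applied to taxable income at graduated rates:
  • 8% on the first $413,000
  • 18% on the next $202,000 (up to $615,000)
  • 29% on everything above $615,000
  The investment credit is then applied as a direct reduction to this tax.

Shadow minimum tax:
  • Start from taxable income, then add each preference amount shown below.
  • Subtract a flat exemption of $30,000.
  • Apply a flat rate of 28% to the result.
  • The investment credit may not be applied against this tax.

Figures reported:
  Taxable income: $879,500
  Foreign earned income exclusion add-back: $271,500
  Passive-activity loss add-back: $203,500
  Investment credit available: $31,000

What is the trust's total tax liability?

Regular income tax:
  $413,000 × 8% = $33,040
  $202,000 × 18% = $36,360
  $264,500 × 29% = $76,705
  → $146,105
  Less investment credit $31,000 → $115,105

Shadow minimum tax:
  Adjusted income: $879,500 + $271,500 + $203,500 = $1,354,500
  Less exemption $30,000 → base $1,324,500
  $1,324,500 × 28% = $370,860

$370,860 > $115,105, so the shadow minimum tax is the binding amount.

$370,860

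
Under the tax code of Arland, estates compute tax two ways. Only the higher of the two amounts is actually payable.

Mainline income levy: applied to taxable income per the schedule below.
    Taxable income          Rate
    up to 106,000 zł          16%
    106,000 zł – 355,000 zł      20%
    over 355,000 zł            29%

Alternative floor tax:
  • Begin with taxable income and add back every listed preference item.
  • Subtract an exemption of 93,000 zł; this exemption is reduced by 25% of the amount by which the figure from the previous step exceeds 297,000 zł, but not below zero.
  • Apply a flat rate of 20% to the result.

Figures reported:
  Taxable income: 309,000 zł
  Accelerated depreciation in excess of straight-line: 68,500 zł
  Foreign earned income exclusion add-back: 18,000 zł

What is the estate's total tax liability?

65,425 zł

Mainline income levy:
  106,000 zł × 16% = 16,960 zł
  203,000 zł × 20% = 40,600 zł
  → 57,560 zł

Alternative floor tax:
  Adjusted income: 309,000 zł + 68,500 zł + 18,000 zł = 395,500 zł
  Exemption: 93,000 zł − 25% × (395,500 zł − 297,000 zł) = 93,000 zł − 24,625 zł = 68,375 zł
  Base: 395,500 zł − 68,375 zł = 327,125 zł
  327,125 zł × 20% = 65,425 zł

65,425 zł > 57,560 zł, so the alternative floor tax is the binding amount.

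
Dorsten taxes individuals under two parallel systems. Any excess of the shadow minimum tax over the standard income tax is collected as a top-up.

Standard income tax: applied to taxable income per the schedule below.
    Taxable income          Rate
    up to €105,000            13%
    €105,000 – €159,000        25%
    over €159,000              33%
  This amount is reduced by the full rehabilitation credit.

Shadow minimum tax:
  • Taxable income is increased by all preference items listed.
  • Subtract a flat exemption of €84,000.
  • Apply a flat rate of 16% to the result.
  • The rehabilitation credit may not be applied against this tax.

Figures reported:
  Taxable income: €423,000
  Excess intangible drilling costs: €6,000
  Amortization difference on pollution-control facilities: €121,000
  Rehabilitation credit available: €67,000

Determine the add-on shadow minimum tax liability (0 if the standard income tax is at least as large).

€27,290

Standard income tax:
  €105,000 × 13% = €13,650
  €54,000 × 25% = €13,500
  €264,000 × 33% = €87,120
  → €114,270
  Less rehabilitation credit €67,000 → €47,270

Shadow minimum tax:
  Adjusted income: €423,000 + €6,000 + €121,000 = €550,000
  Less exemption €84,000 → base €466,000
  €466,000 × 16% = €74,560

Excess of shadow minimum tax over standard income tax: €74,560 − €47,270 = €27,290.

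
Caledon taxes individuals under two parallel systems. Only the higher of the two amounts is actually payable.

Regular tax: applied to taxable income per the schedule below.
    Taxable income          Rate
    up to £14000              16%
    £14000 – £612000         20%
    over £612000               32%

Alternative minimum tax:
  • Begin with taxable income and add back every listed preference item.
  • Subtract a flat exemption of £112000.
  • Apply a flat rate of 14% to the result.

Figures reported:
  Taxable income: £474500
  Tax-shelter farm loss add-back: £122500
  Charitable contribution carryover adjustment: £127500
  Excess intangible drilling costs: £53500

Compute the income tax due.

Regular tax:
  £14000 × 16% = £2240
  £460500 × 20% = £92100
  → £94340

Alternative minimum tax:
  Adjusted income: £474500 + £122500 + £127500 + £53500 = £778000
  Less exemption £112000 → base £666000
  £666000 × 14% = £93240

£94340 > £93240, so the regular tax governs.

£94340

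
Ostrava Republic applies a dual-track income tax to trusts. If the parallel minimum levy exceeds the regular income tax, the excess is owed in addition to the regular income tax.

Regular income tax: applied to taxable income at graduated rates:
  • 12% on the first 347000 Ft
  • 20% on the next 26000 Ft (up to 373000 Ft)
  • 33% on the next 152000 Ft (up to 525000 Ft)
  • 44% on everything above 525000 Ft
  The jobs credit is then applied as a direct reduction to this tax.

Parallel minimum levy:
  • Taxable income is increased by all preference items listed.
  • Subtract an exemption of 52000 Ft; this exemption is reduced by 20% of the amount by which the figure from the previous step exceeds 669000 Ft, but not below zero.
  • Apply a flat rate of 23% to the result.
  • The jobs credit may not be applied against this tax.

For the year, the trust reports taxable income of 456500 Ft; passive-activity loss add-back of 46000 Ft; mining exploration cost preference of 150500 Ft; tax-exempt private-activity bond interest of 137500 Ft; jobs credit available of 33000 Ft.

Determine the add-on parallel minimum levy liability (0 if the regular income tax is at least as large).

134049 Ft

Regular income tax:
  347000 Ft × 12% = 41640 Ft
  26000 Ft × 20% = 5200 Ft
  83500 Ft × 33% = 27555 Ft
  → 74395 Ft
  Less jobs credit 33000 Ft → 41395 Ft

Parallel minimum levy:
  Adjusted income: 456500 Ft + 46000 Ft + 150500 Ft + 137500 Ft = 790500 Ft
  Exemption: 52000 Ft − 20% × (790500 Ft − 669000 Ft) = 52000 Ft − 24300 Ft = 27700 Ft
  Base: 790500 Ft − 27700 Ft = 762800 Ft
  762800 Ft × 23% = 175444 Ft

Excess of parallel minimum levy over regular income tax: 175444 Ft − 41395 Ft = 134049 Ft.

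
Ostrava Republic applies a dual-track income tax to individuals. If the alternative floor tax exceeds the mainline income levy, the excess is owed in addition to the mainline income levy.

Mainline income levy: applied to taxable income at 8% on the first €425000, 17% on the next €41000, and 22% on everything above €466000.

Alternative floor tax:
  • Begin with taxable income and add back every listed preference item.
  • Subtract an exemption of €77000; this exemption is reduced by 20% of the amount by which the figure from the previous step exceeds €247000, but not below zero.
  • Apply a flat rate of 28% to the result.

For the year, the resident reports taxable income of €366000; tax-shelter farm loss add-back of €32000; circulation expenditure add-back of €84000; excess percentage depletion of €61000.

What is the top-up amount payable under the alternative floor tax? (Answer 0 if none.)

Alternative floor tax:
  Adjusted income: €366000 + €32000 + €84000 + €61000 = €543000
  Exemption: €77000 − 20% × (€543000 − €247000) = €77000 − €59200 = €17800
  Base: €543000 − €17800 = €525200
  €525200 × 28% = €147056

Mainline income levy:
  €366000 × 8% = €29280

Excess of alternative floor tax over mainline income levy: €147056 − €29280 = €117776.

€117776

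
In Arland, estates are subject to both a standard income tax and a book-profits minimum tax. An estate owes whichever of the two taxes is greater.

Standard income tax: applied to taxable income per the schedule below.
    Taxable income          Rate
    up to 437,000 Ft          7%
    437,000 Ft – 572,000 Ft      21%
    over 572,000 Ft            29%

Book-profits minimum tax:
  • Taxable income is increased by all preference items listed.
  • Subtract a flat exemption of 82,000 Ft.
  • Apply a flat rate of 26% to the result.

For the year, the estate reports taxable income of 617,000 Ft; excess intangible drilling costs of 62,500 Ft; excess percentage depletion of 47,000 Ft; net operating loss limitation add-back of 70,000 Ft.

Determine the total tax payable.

Standard income tax:
  437,000 Ft × 7% = 30,590 Ft
  135,000 Ft × 21% = 28,350 Ft
  45,000 Ft × 29% = 13,050 Ft
  → 71,990 Ft

Book-profits minimum tax:
  Adjusted income: 617,000 Ft + 62,500 Ft + 47,000 Ft + 70,000 Ft = 796,500 Ft
  Less exemption 82,000 Ft → base 714,500 Ft
  714,500 Ft × 26% = 185,770 Ft

185,770 Ft > 71,990 Ft, so the book-profits minimum tax is the binding amount.

185,770 Ft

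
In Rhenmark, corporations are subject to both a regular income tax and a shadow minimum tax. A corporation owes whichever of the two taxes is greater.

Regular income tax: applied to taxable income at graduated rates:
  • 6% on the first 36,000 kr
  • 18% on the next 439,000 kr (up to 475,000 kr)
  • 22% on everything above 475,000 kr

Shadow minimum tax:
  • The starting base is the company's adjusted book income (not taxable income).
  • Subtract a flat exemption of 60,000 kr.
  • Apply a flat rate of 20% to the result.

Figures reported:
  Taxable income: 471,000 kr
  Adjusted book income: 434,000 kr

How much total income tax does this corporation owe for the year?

Regular income tax:
  36,000 kr × 6% = 2,160 kr
  435,000 kr × 18% = 78,300 kr
  → 80,460 kr

Shadow minimum tax:
  Base (adjusted book income): 434,000 kr
  Less exemption 60,000 kr → base 374,000 kr
  374,000 kr × 20% = 74,800 kr

80,460 kr > 74,800 kr, so the regular income tax governs.

80,460 kr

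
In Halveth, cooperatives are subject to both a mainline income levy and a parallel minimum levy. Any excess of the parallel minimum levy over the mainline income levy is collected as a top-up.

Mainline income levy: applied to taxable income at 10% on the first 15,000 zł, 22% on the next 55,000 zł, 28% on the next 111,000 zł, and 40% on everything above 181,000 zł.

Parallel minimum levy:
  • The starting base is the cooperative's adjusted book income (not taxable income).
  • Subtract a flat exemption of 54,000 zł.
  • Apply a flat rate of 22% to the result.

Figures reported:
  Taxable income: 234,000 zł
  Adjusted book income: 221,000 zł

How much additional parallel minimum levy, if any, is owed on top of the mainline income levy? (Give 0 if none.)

Mainline income levy:
  15,000 zł × 10% = 1,500 zł
  55,000 zł × 22% = 12,100 zł
  111,000 zł × 28% = 31,080 zł
  53,000 zł × 40% = 21,200 zł
  → 65,880 zł

Parallel minimum levy:
  Base (adjusted book income): 221,000 zł
  Less exemption 54,000 zł → base 167,000 zł
  167,000 zł × 22% = 36,740 zł

36,740 zł ≤ 65,880 zł, so no add-on is due.

0 zł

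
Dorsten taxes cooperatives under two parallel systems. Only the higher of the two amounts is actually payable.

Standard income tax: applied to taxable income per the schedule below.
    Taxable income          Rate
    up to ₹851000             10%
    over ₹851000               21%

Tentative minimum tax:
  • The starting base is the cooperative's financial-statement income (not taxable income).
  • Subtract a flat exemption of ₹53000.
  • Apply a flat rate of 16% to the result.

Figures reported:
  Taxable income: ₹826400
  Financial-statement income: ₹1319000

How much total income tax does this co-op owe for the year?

₹202560

Tentative minimum tax:
  Base (financial-statement income): ₹1319000
  Less exemption ₹53000 → base ₹1266000
  ₹1266000 × 16% = ₹202560

Standard income tax:
  ₹826400 × 10% = ₹82640

₹202560 > ₹82640, so the tentative minimum tax is the binding amount.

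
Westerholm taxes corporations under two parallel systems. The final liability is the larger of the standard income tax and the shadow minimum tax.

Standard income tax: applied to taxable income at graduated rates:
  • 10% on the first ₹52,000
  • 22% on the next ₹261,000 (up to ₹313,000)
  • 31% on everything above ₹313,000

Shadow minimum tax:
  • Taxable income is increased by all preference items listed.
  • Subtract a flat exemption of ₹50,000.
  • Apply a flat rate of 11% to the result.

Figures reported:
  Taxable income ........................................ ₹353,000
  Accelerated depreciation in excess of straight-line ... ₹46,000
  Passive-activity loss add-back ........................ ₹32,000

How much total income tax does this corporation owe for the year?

Shadow minimum tax:
  Adjusted income: ₹353,000 + ₹46,000 + ₹32,000 = ₹431,000
  Less exemption ₹50,000 → base ₹381,000
  ₹381,000 × 11% = ₹41,910

Standard income tax:
  ₹52,000 × 10% = ₹5,200
  ₹261,000 × 22% = ₹57,420
  ₹40,000 × 31% = ₹12,400
  → ₹75,020

₹75,020 > ₹41,910, so the standard income tax governs.

₹75,020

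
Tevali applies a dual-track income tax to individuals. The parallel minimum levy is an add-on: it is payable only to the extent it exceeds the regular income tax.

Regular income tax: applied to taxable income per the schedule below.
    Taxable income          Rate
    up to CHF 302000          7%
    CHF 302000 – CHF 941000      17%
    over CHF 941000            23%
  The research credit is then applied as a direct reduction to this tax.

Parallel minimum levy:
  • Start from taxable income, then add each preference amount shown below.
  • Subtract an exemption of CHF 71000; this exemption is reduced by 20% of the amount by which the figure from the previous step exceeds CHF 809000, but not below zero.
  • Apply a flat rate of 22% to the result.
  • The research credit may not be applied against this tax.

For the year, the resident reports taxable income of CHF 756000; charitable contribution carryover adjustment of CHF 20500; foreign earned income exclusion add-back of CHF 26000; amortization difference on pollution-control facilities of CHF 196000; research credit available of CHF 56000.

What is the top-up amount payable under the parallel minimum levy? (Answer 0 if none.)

CHF 170068

Parallel minimum levy:
  Adjusted income: CHF 756000 + CHF 20500 + CHF 26000 + CHF 196000 = CHF 998500
  Exemption: CHF 71000 − 20% × (CHF 998500 − CHF 809000) = CHF 71000 − CHF 37900 = CHF 33100
  Base: CHF 998500 − CHF 33100 = CHF 965400
  CHF 965400 × 22% = CHF 212388

Regular income tax:
  CHF 302000 × 7% = CHF 21140
  CHF 454000 × 17% = CHF 77180
  → CHF 98320
  Less research credit CHF 56000 → CHF 42320

Excess of parallel minimum levy over regular income tax: CHF 212388 − CHF 42320 = CHF 170068.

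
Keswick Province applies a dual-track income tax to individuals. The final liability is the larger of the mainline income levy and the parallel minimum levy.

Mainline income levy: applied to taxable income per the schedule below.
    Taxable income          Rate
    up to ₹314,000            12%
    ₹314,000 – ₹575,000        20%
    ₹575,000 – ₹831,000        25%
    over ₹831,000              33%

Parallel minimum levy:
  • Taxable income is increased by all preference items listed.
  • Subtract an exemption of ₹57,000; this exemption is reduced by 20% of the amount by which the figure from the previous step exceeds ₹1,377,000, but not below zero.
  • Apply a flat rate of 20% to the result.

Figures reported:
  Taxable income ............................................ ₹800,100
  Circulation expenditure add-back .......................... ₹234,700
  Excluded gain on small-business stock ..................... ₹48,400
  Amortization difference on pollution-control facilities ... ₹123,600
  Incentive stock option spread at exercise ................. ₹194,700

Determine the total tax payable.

₹269,880

Mainline income levy:
  ₹314,000 × 12% = ₹37,680
  ₹261,000 × 20% = ₹52,200
  ₹225,100 × 25% = ₹56,275
  → ₹146,155

Parallel minimum levy:
  Adjusted income: ₹800,100 + ₹234,700 + ₹48,400 + ₹123,600 + ₹194,700 = ₹1,401,500
  Exemption: ₹57,000 − 20% × (₹1,401,500 − ₹1,377,000) = ₹57,000 − ₹4,900 = ₹52,100
  Base: ₹1,401,500 − ₹52,100 = ₹1,349,400
  ₹1,349,400 × 20% = ₹269,880

₹269,880 > ₹146,155, so the parallel minimum levy is the binding amount.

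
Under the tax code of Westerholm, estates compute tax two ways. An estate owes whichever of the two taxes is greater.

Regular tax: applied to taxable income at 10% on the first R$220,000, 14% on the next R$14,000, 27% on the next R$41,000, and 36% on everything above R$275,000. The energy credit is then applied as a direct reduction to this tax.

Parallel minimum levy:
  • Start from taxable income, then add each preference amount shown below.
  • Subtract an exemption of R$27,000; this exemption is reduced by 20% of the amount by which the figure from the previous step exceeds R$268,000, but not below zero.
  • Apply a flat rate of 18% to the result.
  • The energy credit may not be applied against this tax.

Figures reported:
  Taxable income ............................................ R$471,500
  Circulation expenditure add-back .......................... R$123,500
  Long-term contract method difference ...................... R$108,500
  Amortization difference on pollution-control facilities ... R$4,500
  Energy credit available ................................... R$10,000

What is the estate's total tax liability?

Parallel minimum levy:
  Adjusted income: R$471,500 + R$123,500 + R$108,500 + R$4,500 = R$708,000
  Exemption: 20% × (R$708,000 − R$268,000) = R$88,000 ≥ R$27,000, so the exemption is fully phased out
  Base: R$708,000 − R$0 = R$708,000
  R$708,000 × 18% = R$127,440

Regular tax:
  R$220,000 × 10% = R$22,000
  R$14,000 × 14% = R$1,960
  R$41,000 × 27% = R$11,070
  R$196,500 × 36% = R$70,740
  → R$105,770
  Less energy credit R$10,000 → R$95,770

R$127,440 > R$95,770, so the parallel minimum levy is the binding amount.

R$127,440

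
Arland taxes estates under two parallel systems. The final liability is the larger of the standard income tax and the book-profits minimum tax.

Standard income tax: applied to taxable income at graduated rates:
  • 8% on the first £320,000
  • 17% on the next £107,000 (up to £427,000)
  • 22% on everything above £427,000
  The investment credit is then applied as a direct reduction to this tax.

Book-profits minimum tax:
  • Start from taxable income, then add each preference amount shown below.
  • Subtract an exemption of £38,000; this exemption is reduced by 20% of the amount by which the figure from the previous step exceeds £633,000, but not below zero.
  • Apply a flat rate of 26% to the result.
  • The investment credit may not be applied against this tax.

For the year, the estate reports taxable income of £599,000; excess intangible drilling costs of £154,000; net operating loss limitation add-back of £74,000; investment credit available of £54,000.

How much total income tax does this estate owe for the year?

£215,020

Book-profits minimum tax:
  Adjusted income: £599,000 + £154,000 + £74,000 = £827,000
  Exemption: 20% × (£827,000 − £633,000) = £38,800 ≥ £38,000, so the exemption is fully phased out
  Base: £827,000 − £0 = £827,000
  £827,000 × 26% = £215,020

Standard income tax:
  £320,000 × 8% = £25,600
  £107,000 × 17% = £18,190
  £172,000 × 22% = £37,840
  → £81,630
  Less investment credit £54,000 → £27,630

£215,020 > £27,630, so the book-profits minimum tax is the binding amount.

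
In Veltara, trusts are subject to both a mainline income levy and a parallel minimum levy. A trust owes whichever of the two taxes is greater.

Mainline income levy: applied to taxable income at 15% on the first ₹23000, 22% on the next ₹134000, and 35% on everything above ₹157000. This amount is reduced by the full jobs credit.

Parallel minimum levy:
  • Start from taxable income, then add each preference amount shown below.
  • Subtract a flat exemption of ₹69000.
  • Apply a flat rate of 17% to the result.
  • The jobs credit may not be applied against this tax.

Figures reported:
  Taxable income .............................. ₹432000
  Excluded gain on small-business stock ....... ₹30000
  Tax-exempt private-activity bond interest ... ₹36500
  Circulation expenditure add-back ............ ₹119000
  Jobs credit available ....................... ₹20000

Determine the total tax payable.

₹109180

Mainline income levy:
  ₹23000 × 15% = ₹3450
  ₹134000 × 22% = ₹29480
  ₹275000 × 35% = ₹96250
  → ₹129180
  Less jobs credit ₹20000 → ₹109180

Parallel minimum levy:
  Adjusted income: ₹432000 + ₹30000 + ₹36500 + ₹119000 = ₹617500
  Less exemption ₹69000 → base ₹548500
  ₹548500 × 17% = ₹93245

₹109180 > ₹93245, so the mainline income levy governs.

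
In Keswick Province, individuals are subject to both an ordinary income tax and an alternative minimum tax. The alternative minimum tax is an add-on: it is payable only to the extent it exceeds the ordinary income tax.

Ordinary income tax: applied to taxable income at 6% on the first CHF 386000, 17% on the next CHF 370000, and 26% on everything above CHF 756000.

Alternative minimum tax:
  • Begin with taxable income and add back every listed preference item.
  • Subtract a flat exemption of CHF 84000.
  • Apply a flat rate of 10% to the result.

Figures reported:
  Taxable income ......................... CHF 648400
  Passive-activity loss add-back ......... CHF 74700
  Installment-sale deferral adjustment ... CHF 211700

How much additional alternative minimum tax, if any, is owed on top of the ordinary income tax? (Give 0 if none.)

Alternative minimum tax:
  Adjusted income: CHF 648400 + CHF 74700 + CHF 211700 = CHF 934800
  Less exemption CHF 84000 → base CHF 850800
  CHF 850800 × 10% = CHF 85080

Ordinary income tax:
  CHF 386000 × 6% = CHF 23160
  CHF 262400 × 17% = CHF 44608
  → CHF 67768

Excess of alternative minimum tax over ordinary income tax: CHF 85080 − CHF 67768 = CHF 17312.

CHF 17312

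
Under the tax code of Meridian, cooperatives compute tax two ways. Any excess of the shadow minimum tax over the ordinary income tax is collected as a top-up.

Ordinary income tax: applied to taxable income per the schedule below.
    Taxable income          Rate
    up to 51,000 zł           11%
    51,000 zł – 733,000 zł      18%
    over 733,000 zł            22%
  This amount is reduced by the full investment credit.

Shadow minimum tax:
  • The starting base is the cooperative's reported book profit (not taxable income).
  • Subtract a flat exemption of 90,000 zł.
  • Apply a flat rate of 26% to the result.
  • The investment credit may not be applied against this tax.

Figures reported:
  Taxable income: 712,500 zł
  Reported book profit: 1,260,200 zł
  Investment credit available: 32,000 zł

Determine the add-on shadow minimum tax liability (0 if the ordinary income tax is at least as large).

Ordinary income tax:
  51,000 zł × 11% = 5,610 zł
  661,500 zł × 18% = 119,070 zł
  → 124,680 zł
  Less investment credit 32,000 zł → 92,680 zł

Shadow minimum tax:
  Base (reported book profit): 1,260,200 zł
  Less exemption 90,000 zł → base 1,170,200 zł
  1,170,200 zł × 26% = 304,252 zł

Excess of shadow minimum tax over ordinary income tax: 304,252 zł − 92,680 zł = 211,572 zł.

211,572 zł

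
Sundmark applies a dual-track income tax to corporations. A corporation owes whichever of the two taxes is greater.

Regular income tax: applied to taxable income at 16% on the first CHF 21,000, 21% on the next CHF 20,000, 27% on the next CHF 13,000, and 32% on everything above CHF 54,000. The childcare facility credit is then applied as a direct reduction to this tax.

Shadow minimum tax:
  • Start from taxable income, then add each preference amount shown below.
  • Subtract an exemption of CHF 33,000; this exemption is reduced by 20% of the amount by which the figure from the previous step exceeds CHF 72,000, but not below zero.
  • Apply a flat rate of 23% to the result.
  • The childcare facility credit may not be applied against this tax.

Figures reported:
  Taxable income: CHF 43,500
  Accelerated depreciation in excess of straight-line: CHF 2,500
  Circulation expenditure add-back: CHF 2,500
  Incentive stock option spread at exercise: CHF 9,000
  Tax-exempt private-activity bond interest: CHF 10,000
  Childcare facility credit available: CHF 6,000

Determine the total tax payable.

Regular income tax:
  CHF 21,000 × 16% = CHF 3,360
  CHF 20,000 × 21% = CHF 4,200
  CHF 2,500 × 27% = CHF 675
  → CHF 8,235
  Less childcare facility credit CHF 6,000 → CHF 2,235

Shadow minimum tax:
  Adjusted income: CHF 43,500 + CHF 2,500 + CHF 2,500 + CHF 9,000 + CHF 10,000 = CHF 67,500
  Exemption: CHF 67,500 ≤ CHF 72,000, so full CHF 33,000 applies
  Base: CHF 67,500 − CHF 33,000 = CHF 34,500
  CHF 34,500 × 23% = CHF 7,935

CHF 7,935 > CHF 2,235, so the shadow minimum tax is the binding amount.

CHF 7,935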